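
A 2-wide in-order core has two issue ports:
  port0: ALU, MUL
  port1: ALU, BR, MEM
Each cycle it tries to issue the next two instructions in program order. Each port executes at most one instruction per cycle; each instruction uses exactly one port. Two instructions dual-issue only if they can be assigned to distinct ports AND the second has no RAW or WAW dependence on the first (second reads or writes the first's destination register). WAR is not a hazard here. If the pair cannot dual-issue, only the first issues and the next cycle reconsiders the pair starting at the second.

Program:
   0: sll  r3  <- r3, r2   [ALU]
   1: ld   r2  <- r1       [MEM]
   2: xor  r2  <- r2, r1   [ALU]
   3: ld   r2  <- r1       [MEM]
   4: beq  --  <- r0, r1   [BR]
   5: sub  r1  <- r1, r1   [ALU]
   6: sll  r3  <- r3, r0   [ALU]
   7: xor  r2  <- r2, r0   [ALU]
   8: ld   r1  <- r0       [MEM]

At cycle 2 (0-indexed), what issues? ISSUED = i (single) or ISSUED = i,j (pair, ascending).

ISSUED = 3

c0: i0&i1 sll+ld  dual
c1: i2 xor  WAW r2
c2: i3 ld  no-port MEM/BR
c3: i4&i5 beq+sub  dual
c4: i6&i7 sll+xor  dual
c5: i8 ld  tail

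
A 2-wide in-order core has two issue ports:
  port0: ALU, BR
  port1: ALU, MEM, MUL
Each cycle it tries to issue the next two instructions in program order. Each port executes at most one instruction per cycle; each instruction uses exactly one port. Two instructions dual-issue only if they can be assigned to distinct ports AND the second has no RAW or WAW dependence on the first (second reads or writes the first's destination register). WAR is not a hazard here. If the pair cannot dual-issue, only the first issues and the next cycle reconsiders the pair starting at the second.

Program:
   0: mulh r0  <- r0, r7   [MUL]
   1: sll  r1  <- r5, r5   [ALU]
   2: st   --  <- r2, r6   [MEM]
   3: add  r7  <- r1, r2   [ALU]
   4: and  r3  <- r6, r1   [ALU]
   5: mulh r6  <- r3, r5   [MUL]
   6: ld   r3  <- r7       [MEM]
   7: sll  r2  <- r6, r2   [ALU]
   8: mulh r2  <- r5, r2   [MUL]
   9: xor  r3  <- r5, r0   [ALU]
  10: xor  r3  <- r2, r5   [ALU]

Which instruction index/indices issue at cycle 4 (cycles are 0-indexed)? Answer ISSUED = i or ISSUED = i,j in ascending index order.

ISSUED = 6,7

[0] i0/i1  mulh sll  -- dual
[1] i2/i3  st add  -- dual
[2] i4  and  -- RAW r3
[3] i5  mulh  -- no-port MUL/MEM
[4] i6/i7  ld sll  -- dual
[5] i8/i9  mulh xor  -- dual
[6] i10  xor  -- tail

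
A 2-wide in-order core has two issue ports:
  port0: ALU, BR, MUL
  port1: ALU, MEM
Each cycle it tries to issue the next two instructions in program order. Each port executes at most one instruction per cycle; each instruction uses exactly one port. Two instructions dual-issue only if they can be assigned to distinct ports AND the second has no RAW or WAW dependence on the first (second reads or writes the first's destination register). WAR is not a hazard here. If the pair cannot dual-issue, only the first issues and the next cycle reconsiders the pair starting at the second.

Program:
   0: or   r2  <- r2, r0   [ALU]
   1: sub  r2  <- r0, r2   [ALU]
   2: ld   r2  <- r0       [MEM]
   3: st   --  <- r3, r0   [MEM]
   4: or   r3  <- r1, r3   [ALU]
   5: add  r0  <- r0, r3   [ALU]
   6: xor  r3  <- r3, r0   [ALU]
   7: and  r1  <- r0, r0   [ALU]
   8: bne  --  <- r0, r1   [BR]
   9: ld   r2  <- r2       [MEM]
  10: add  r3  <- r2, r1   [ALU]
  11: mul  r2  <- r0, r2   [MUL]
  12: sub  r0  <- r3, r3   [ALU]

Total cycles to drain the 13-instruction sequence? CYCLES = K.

  cy0 -> i0 (or) RAW+WAW r2
  cy1 -> i1 (sub) WAW r2
  cy2 -> i2 (ld) no-port MEM/MEM
  cy3 -> i3&i4 (st+or) dual
  cy4 -> i5 (add) RAW r0
  cy5 -> i6&i7 (xor+and) dual
  cy6 -> i8&i9 (bne+ld) dual
  cy7 -> i10&i11 (add+mul) dual
  cy8 -> i12 (sub) tail

CYCLES = 9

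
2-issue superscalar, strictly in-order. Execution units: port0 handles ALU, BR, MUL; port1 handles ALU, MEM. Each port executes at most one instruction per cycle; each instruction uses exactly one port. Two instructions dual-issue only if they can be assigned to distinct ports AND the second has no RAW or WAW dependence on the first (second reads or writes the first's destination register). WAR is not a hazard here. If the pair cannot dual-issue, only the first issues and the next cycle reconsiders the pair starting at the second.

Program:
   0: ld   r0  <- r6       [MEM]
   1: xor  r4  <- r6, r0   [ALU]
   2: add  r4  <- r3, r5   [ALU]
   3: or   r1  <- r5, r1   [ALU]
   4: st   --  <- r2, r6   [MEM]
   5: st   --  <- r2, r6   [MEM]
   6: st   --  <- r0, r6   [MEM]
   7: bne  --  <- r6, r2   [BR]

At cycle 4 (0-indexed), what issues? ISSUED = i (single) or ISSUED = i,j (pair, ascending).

ISSUED = 5

[0] i0  ld.MEM  -- RAW r0
[1] i1  xor.ALU  -- WAW r4
[2] i2/i3  add.ALU+or.ALU  -- 2-wide
[3] i4  st.MEM  -- no-port MEM/MEM
[4] i5  st.MEM  -- no-port MEM/MEM
[5] i6/i7  st.MEM+bne.BR  -- 2-wide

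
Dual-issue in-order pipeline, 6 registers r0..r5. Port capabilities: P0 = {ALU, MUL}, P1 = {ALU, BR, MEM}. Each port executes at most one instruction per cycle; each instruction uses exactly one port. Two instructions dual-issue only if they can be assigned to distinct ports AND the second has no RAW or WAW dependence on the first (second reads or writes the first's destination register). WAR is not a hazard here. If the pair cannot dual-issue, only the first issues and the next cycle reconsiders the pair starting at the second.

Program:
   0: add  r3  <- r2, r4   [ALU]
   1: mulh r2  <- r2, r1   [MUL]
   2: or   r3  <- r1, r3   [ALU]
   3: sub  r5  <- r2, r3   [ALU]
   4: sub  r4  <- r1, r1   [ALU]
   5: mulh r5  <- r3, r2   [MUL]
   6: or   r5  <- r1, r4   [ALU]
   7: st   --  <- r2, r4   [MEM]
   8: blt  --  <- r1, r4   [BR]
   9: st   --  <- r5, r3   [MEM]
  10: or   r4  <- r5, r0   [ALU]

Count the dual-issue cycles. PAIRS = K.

#0 head=0: add/mulh i0&i1 pair
#1 head=2: or i2 RAW r3
#2 head=3: sub/sub i3&i4 pair
#3 head=5: mulh i5 WAW r5
#4 head=6: or/st i6&i7 pair
#5 head=8: blt i8 no-port BR/MEM
#6 head=9: st/or i9&i10 pair

PAIRS = 4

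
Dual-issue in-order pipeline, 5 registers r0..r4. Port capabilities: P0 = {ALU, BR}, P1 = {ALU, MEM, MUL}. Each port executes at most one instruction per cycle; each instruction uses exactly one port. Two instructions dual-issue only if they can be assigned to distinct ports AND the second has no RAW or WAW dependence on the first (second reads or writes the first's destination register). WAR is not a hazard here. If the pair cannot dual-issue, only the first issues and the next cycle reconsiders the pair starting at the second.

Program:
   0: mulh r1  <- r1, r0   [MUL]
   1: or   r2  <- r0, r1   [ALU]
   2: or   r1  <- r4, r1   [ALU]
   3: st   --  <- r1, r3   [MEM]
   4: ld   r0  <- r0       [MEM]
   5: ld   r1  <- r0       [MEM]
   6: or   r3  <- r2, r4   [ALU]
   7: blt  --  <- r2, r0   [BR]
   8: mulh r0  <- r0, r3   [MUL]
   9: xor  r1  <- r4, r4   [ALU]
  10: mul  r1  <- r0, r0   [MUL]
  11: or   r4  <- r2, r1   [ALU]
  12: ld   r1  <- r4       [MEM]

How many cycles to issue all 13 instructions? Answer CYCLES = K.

CYCLES = 10

  cy0 -> i0 (mulh) RAW r1
  cy1 -> i1&i2 (or+or) pair
  cy2 -> i3 (st) no-port MEM/MEM
  cy3 -> i4 (ld) no-port MEM/MEM
  cy4 -> i5&i6 (ld+or) pair
  cy5 -> i7&i8 (blt+mulh) pair
  cy6 -> i9 (xor) WAW r1
  cy7 -> i10 (mul) RAW r1
  cy8 -> i11 (or) RAW r4
  cy9 -> i12 (ld) tail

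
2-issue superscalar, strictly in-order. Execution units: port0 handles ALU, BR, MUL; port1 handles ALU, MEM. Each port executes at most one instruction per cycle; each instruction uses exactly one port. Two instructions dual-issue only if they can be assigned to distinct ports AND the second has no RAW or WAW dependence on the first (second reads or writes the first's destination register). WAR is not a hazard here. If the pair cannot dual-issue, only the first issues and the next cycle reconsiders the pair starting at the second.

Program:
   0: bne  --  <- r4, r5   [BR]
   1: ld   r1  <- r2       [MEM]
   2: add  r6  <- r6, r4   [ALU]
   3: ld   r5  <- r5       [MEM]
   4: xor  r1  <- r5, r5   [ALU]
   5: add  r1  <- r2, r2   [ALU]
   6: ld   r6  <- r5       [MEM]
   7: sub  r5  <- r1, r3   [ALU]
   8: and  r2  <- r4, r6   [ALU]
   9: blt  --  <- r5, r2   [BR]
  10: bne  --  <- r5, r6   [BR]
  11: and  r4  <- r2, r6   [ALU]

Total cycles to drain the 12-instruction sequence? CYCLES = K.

CYCLES = 7

  cy0 -> i0,i1 (bne.BR/ld.MEM) dual
  cy1 -> i2,i3 (add.ALU/ld.MEM) dual
  cy2 -> i4 (xor.ALU) WAW r1
  cy3 -> i5,i6 (add.ALU/ld.MEM) dual
  cy4 -> i7,i8 (sub.ALU/and.ALU) dual
  cy5 -> i9 (blt.BR) no-port BR/BR
  cy6 -> i10,i11 (bne.BR/and.ALU) dual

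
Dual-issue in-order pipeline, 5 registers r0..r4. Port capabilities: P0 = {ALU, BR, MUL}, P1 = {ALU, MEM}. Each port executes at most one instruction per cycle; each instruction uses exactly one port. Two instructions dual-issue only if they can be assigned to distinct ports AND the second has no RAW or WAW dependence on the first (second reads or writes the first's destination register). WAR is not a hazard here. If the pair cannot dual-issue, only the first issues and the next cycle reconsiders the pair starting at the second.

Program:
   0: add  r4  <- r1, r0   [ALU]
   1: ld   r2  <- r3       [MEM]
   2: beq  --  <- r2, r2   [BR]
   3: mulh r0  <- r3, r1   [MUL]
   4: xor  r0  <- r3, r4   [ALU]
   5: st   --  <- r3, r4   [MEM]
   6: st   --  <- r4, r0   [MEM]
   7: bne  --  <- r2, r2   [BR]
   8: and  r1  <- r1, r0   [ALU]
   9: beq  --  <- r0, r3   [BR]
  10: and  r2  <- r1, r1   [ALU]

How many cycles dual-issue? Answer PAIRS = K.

PAIRS = 4

[0] i0/i1  add.ALU;ld.MEM  -- 2-wide
[1] i2  beq.BR  -- no-port BR/MUL
[2] i3  mulh.MUL  -- WAW r0
[3] i4/i5  xor.ALU;st.MEM  -- 2-wide
[4] i6/i7  st.MEM;bne.BR  -- 2-wide
[5] i8/i9  and.ALU;beq.BR  -- 2-wide
[6] i10  and.ALU  -- tail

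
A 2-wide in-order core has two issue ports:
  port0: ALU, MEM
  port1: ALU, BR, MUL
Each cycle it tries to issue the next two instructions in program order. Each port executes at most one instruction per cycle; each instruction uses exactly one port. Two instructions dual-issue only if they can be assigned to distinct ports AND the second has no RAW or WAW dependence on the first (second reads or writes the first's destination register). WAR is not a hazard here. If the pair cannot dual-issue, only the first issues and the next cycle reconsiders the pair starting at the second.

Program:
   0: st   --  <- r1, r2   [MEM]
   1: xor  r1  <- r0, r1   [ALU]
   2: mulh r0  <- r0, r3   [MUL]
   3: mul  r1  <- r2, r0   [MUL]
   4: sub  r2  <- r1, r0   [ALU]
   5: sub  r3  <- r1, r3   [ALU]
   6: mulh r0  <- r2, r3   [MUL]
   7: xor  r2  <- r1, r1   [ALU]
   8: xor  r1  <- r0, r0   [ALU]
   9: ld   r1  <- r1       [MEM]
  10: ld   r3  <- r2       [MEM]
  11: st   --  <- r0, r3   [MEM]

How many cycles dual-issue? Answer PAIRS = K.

PAIRS = 3

  cy0 -> i0+i1 (st.MEM xor.ALU) pair
  cy1 -> i2 (mulh.MUL) no-port MUL/MUL
  cy2 -> i3 (mul.MUL) RAW r1
  cy3 -> i4+i5 (sub.ALU sub.ALU) pair
  cy4 -> i6+i7 (mulh.MUL xor.ALU) pair
  cy5 -> i8 (xor.ALU) RAW+WAW r1
  cy6 -> i9 (ld.MEM) no-port MEM/MEM
  cy7 -> i10 (ld.MEM) no-port MEM/MEM
  cy8 -> i11 (st.MEM) tail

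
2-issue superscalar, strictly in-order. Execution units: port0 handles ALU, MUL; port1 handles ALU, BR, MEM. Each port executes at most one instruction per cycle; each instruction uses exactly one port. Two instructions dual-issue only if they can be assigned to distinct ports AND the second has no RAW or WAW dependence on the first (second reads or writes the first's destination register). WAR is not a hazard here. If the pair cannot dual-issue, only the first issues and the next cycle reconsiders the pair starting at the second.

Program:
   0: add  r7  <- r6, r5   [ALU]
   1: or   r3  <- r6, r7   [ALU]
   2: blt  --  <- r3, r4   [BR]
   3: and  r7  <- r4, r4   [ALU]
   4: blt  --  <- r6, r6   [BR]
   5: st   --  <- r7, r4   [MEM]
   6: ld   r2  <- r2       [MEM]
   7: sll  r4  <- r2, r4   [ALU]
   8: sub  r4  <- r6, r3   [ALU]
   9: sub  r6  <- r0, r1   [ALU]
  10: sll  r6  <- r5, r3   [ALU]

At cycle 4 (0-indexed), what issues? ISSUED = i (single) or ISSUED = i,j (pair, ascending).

ISSUED = 5

0. add @i0  | RAW r7
1. or @i1  | RAW r3
2. blt/and @i2+i3  | dual
3. blt @i4  | no-port BR/MEM
4. st @i5  | no-port MEM/MEM
5. ld @i6  | RAW r2
6. sll @i7  | WAW r4
7. sub/sub @i8+i9  | dual
8. sll @i10  | tail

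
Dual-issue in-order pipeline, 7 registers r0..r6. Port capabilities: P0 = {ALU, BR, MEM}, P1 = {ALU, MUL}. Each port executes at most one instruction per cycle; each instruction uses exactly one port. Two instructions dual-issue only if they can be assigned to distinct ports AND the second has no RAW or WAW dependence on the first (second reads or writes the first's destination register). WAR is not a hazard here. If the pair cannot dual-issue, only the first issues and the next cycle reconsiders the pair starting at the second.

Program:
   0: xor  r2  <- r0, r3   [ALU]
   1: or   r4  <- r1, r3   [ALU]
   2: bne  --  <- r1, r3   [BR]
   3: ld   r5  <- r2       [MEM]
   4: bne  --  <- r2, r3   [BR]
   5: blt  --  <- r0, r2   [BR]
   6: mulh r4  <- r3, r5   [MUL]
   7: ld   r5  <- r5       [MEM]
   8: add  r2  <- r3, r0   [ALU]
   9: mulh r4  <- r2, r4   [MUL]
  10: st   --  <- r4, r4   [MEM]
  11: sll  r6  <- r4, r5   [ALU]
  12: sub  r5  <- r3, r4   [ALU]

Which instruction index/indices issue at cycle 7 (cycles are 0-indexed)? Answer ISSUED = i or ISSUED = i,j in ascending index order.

#0 head=0: xor.ALU or.ALU i0&i1 dual
#1 head=2: bne.BR i2 no-port BR/MEM
#2 head=3: ld.MEM i3 no-port MEM/BR
#3 head=4: bne.BR i4 no-port BR/BR
#4 head=5: blt.BR mulh.MUL i5&i6 dual
#5 head=7: ld.MEM add.ALU i7&i8 dual
#6 head=9: mulh.MUL i9 RAW r4
#7 head=10: st.MEM sll.ALU i10&i11 dual
#8 head=12: sub.ALU i12 tail

ISSUED = 10,11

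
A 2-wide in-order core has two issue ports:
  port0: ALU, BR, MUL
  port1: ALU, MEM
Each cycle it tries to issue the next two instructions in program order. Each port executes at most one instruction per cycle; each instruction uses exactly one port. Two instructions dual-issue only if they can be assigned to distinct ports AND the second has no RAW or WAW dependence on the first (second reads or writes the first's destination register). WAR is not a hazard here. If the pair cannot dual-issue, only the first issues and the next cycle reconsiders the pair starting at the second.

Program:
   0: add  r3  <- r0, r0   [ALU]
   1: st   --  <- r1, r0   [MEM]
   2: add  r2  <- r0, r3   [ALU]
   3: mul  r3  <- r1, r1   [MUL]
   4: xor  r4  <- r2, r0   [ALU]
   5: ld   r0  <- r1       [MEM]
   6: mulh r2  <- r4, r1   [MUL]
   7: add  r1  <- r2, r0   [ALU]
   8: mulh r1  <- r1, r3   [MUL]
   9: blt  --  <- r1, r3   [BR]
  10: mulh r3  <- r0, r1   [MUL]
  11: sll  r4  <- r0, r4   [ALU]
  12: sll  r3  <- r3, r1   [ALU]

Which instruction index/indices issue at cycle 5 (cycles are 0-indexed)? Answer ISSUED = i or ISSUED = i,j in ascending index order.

ISSUED = 8

t=0 i0+i1:add.ALU+st.MEM ; dual
t=1 i2+i3:add.ALU+mul.MUL ; dual
t=2 i4+i5:xor.ALU+ld.MEM ; dual
t=3 i6:mulh.MUL ; RAW r2
t=4 i7:add.ALU ; RAW+WAW r1
t=5 i8:mulh.MUL ; no-port MUL/BR
t=6 i9:blt.BR ; no-port BR/MUL
t=7 i10+i11:mulh.MUL+sll.ALU ; dual
t=8 i12:sll.ALU ; tail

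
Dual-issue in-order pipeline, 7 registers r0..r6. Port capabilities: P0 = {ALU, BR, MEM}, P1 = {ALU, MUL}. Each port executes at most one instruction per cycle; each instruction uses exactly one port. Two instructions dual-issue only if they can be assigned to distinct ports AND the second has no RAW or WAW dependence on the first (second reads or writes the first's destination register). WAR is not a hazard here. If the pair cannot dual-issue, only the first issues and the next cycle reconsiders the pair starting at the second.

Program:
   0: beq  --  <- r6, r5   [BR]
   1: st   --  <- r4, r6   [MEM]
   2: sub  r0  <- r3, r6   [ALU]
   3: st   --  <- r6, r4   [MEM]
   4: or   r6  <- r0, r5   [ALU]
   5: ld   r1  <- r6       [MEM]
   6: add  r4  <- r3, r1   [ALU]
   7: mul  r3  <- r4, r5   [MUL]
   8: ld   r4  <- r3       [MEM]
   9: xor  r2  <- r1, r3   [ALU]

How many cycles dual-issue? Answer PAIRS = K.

PAIRS = 3

#0 head=0: beq.BR i0 no-port BR/MEM
#1 head=1: st.MEM;sub.ALU i1+i2 2-wide
#2 head=3: st.MEM;or.ALU i3+i4 2-wide
#3 head=5: ld.MEM i5 RAW r1
#4 head=6: add.ALU i6 RAW r4
#5 head=7: mul.MUL i7 RAW r3
#6 head=8: ld.MEM;xor.ALU i8+i9 2-wide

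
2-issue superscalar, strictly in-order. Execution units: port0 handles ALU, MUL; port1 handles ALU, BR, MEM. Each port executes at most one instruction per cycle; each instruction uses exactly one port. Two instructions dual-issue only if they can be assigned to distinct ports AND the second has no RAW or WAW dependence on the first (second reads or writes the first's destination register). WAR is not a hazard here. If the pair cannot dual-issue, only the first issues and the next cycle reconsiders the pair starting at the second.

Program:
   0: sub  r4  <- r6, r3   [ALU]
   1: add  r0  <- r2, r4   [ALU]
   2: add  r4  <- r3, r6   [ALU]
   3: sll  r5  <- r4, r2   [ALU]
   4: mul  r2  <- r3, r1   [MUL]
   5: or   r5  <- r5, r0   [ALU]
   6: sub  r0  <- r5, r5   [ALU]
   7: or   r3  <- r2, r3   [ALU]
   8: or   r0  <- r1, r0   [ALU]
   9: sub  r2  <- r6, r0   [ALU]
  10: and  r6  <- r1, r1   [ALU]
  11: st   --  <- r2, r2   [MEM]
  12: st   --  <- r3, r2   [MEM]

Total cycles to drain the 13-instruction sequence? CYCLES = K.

#0 head=0: sub i0 RAW r4
#1 head=1: add add i1&i2 dual
#2 head=3: sll mul i3&i4 dual
#3 head=5: or i5 RAW r5
#4 head=6: sub or i6&i7 dual
#5 head=8: or i8 RAW r0
#6 head=9: sub and i9&i10 dual
#7 head=11: st i11 no-port MEM/MEM
#8 head=12: st i12 tail

CYCLES = 9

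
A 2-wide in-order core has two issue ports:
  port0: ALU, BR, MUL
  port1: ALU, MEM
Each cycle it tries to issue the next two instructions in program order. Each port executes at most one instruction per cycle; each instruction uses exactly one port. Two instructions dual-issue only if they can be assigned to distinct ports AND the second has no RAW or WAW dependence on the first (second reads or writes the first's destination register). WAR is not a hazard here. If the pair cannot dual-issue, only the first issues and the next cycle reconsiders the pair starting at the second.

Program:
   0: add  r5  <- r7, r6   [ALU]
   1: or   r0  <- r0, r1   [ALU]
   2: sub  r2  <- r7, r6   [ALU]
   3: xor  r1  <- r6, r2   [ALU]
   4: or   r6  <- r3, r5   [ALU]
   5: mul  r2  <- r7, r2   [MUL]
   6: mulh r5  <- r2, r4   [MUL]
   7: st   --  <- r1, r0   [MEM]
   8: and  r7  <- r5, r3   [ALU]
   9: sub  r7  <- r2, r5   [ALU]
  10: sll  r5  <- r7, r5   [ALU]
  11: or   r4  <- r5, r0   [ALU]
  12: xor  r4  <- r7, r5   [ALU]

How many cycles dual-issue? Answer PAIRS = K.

PAIRS = 3

[0] i0&i1  add.ALU or.ALU  -- 2-wide
[1] i2  sub.ALU  -- RAW r2
[2] i3&i4  xor.ALU or.ALU  -- 2-wide
[3] i5  mul.MUL  -- no-port MUL/MUL
[4] i6&i7  mulh.MUL st.MEM  -- 2-wide
[5] i8  and.ALU  -- WAW r7
[6] i9  sub.ALU  -- RAW r7
[7] i10  sll.ALU  -- RAW r5
[8] i11  or.ALU  -- WAW r4
[9] i12  xor.ALU  -- tail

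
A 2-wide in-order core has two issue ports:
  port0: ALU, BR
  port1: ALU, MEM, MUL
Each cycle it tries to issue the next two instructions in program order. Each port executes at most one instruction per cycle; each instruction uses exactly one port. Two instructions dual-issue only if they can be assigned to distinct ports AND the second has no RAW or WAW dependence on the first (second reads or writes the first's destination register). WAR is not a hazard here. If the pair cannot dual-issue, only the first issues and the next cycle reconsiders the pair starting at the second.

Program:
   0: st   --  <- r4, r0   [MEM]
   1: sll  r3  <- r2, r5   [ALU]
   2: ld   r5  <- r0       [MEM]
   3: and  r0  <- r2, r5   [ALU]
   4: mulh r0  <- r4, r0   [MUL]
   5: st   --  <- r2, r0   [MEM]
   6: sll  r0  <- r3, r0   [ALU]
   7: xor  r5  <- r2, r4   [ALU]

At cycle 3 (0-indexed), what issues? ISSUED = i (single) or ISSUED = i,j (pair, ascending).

ISSUED = 4

  cy0 -> i0/i1 (st sll) pair
  cy1 -> i2 (ld) RAW r5
  cy2 -> i3 (and) RAW+WAW r0
  cy3 -> i4 (mulh) no-port MUL/MEM
  cy4 -> i5/i6 (st sll) pair
  cy5 -> i7 (xor) tail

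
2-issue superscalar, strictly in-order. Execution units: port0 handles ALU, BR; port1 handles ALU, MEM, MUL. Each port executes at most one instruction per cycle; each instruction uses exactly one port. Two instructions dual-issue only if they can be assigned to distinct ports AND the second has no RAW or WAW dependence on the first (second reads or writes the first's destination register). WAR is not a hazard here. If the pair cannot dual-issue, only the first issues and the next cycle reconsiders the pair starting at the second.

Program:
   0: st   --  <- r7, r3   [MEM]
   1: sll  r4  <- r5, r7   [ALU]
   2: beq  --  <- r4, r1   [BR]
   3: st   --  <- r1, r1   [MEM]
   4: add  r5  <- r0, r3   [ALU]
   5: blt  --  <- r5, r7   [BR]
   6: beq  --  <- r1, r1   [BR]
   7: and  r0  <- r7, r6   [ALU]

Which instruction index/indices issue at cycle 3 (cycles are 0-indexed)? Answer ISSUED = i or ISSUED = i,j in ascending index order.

[0] i0,i1  st;sll  -- pair
[1] i2,i3  beq;st  -- pair
[2] i4  add  -- RAW r5
[3] i5  blt  -- no-port BR/BR
[4] i6,i7  beq;and  -- pair

ISSUED = 5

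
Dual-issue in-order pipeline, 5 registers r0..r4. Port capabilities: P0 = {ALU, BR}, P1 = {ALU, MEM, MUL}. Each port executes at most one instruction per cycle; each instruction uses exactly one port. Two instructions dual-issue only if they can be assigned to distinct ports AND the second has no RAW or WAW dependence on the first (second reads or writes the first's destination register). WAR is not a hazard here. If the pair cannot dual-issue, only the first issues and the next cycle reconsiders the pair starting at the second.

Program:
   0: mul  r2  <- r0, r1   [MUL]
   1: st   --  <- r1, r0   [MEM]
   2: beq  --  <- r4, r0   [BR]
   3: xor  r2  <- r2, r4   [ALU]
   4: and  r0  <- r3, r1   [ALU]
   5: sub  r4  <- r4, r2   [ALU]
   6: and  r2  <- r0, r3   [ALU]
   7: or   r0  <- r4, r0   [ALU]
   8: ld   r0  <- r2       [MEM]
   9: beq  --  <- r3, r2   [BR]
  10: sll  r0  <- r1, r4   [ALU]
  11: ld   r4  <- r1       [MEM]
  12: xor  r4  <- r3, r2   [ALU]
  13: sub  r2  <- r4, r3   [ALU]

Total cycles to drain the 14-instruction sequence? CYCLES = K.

CYCLES = 9

c0: i0 mul.MUL  no-port MUL/MEM
c1: i1+i2 st.MEM beq.BR  dual
c2: i3+i4 xor.ALU and.ALU  dual
c3: i5+i6 sub.ALU and.ALU  dual
c4: i7 or.ALU  WAW r0
c5: i8+i9 ld.MEM beq.BR  dual
c6: i10+i11 sll.ALU ld.MEM  dual
c7: i12 xor.ALU  RAW r4
c8: i13 sub.ALU  tail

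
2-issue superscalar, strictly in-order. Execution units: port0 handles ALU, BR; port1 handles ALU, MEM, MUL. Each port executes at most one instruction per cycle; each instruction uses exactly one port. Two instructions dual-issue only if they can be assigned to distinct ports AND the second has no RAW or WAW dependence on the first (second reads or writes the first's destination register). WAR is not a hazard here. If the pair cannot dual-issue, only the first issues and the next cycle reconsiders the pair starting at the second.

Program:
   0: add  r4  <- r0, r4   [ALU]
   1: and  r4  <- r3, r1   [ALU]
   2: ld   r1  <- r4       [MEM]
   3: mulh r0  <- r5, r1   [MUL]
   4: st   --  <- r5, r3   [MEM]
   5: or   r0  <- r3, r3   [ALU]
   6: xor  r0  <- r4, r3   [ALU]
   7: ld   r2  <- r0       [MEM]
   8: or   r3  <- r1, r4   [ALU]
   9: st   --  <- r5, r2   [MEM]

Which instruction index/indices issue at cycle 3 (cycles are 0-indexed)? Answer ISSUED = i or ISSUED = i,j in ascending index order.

ISSUED = 3

t=0 i0:add ; WAW r4
t=1 i1:and ; RAW r4
t=2 i2:ld ; no-port MEM/MUL
t=3 i3:mulh ; no-port MUL/MEM
t=4 i4&i5:st+or ; dual
t=5 i6:xor ; RAW r0
t=6 i7&i8:ld+or ; dual
t=7 i9:st ; tail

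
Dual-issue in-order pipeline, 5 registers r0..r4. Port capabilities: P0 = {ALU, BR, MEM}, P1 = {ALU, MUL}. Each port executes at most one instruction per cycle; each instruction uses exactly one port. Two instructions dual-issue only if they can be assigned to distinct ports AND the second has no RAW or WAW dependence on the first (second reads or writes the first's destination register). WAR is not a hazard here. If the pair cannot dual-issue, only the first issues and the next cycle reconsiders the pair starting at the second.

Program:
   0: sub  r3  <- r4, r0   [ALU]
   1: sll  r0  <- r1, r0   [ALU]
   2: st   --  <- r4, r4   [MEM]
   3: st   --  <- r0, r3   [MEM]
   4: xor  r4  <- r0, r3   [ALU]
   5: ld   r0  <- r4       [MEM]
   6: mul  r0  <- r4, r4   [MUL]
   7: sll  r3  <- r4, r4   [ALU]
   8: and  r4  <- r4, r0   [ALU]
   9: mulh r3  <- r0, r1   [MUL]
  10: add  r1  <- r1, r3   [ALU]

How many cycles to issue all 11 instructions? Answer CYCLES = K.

CYCLES = 7

t=0 i0&i1:sub sll ; dual
t=1 i2:st ; no-port MEM/MEM
t=2 i3&i4:st xor ; dual
t=3 i5:ld ; WAW r0
t=4 i6&i7:mul sll ; dual
t=5 i8&i9:and mulh ; dual
t=6 i10:add ; tail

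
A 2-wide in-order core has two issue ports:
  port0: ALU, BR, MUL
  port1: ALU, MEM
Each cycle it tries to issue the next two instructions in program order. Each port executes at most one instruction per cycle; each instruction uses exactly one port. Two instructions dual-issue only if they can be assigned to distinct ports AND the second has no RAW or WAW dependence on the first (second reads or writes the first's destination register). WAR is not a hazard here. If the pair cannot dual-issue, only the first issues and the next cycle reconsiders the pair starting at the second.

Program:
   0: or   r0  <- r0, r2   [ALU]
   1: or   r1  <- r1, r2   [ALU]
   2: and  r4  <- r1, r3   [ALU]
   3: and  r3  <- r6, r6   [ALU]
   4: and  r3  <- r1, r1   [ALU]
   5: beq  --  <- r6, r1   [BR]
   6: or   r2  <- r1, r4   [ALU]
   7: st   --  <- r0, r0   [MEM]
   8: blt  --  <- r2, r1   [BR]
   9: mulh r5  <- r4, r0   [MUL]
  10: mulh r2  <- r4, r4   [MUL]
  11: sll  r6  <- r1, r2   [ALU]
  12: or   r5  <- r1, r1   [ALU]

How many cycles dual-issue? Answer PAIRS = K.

PAIRS = 5

t=0 i0,i1:or/or ; dual
t=1 i2,i3:and/and ; dual
t=2 i4,i5:and/beq ; dual
t=3 i6,i7:or/st ; dual
t=4 i8:blt ; no-port BR/MUL
t=5 i9:mulh ; no-port MUL/MUL
t=6 i10:mulh ; RAW r2
t=7 i11,i12:sll/or ; dual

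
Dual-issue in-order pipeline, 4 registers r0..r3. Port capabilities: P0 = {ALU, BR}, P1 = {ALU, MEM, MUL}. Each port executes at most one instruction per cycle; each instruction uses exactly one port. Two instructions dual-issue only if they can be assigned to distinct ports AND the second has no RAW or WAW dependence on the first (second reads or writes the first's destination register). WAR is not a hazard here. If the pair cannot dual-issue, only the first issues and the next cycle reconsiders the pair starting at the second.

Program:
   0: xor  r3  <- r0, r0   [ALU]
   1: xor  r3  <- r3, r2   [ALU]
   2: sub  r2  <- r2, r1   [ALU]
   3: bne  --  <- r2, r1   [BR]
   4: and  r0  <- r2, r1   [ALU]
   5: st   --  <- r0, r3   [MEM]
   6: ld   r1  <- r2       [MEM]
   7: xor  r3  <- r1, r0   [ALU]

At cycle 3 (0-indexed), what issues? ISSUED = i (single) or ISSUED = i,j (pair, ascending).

c0: i0 xor  RAW+WAW r3
c1: i1&i2 xor/sub  dual
c2: i3&i4 bne/and  dual
c3: i5 st  no-port MEM/MEM
c4: i6 ld  RAW r1
c5: i7 xor  tail

ISSUED = 5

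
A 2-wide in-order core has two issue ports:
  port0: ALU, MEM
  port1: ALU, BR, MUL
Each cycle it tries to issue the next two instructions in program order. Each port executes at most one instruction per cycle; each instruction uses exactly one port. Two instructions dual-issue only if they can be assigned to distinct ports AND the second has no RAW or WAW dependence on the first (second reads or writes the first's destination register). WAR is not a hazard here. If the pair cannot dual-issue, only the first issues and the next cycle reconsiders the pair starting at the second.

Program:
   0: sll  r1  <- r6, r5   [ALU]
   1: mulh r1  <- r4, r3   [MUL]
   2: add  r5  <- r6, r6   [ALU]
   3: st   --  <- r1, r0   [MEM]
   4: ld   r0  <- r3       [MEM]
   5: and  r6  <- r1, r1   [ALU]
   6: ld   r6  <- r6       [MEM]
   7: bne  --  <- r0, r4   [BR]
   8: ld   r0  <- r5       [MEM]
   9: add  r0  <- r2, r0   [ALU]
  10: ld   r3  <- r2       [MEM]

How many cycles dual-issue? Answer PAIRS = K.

PAIRS = 4

t=0 i0:sll.ALU ; WAW r1
t=1 i1&i2:mulh.MUL add.ALU ; 2-wide
t=2 i3:st.MEM ; no-port MEM/MEM
t=3 i4&i5:ld.MEM and.ALU ; 2-wide
t=4 i6&i7:ld.MEM bne.BR ; 2-wide
t=5 i8:ld.MEM ; RAW+WAW r0
t=6 i9&i10:add.ALU ld.MEM ; 2-wide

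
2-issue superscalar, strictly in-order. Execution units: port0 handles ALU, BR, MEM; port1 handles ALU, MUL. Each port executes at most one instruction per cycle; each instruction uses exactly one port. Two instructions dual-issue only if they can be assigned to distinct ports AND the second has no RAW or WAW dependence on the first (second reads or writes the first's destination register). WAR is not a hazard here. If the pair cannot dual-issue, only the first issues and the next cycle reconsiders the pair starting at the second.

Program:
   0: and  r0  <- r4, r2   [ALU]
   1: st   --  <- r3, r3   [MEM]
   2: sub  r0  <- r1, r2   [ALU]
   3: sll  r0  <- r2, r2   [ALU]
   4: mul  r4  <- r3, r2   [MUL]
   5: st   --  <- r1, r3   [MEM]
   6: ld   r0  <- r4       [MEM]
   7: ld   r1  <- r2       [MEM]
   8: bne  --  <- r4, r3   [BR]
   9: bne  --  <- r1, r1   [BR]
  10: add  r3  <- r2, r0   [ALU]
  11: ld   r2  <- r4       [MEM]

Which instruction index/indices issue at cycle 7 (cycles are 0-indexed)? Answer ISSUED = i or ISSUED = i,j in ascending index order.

  cy0 -> i0&i1 (and.ALU+st.MEM) 2-wide
  cy1 -> i2 (sub.ALU) WAW r0
  cy2 -> i3&i4 (sll.ALU+mul.MUL) 2-wide
  cy3 -> i5 (st.MEM) no-port MEM/MEM
  cy4 -> i6 (ld.MEM) no-port MEM/MEM
  cy5 -> i7 (ld.MEM) no-port MEM/BR
  cy6 -> i8 (bne.BR) no-port BR/BR
  cy7 -> i9&i10 (bne.BR+add.ALU) 2-wide
  cy8 -> i11 (ld.MEM) tail

ISSUED = 9,10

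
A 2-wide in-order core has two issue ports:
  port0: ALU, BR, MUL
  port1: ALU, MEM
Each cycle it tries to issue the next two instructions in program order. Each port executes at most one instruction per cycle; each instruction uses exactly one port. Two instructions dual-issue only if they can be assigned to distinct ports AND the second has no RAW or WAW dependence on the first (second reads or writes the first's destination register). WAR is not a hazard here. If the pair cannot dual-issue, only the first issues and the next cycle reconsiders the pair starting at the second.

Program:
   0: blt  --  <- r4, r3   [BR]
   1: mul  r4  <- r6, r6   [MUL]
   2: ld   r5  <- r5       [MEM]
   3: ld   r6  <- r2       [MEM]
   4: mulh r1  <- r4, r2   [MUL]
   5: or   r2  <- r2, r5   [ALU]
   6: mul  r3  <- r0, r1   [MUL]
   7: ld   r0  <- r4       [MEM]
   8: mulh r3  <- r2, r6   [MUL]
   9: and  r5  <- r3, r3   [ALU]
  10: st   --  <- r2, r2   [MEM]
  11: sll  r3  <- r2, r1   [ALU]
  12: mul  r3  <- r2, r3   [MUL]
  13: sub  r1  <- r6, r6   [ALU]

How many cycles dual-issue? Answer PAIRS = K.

0. blt @i0  | no-port BR/MUL
1. mul;ld @i1,i2  | dual
2. ld;mulh @i3,i4  | dual
3. or;mul @i5,i6  | dual
4. ld;mulh @i7,i8  | dual
5. and;st @i9,i10  | dual
6. sll @i11  | RAW+WAW r3
7. mul;sub @i12,i13  | dual

PAIRS = 6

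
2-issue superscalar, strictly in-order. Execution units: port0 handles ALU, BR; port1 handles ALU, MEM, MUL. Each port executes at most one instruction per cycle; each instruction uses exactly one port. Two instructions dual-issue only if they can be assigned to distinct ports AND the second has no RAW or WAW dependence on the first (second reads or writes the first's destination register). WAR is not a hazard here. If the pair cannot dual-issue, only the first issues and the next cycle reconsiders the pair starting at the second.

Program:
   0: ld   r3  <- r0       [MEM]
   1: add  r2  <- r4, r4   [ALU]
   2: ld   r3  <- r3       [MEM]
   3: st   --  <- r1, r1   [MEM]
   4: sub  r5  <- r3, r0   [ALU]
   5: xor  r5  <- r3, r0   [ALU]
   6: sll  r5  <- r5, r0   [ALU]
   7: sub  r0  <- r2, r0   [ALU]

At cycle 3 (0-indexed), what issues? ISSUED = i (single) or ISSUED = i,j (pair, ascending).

ISSUED = 5

[0] i0/i1  ld add  -- dual
[1] i2  ld  -- no-port MEM/MEM
[2] i3/i4  st sub  -- dual
[3] i5  xor  -- RAW+WAW r5
[4] i6/i7  sll sub  -- dual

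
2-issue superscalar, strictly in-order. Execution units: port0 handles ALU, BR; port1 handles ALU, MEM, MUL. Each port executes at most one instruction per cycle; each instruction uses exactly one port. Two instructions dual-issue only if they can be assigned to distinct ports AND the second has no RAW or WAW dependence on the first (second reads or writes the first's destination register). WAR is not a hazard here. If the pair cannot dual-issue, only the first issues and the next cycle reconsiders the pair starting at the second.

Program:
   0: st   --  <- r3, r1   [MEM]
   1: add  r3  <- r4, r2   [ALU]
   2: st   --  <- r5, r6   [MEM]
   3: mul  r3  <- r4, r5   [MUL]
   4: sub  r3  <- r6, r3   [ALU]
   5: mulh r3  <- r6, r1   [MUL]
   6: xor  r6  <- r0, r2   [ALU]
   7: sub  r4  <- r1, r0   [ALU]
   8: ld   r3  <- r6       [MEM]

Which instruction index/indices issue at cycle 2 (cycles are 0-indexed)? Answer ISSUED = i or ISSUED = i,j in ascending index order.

  cy0 -> i0+i1 (st;add) pair
  cy1 -> i2 (st) no-port MEM/MUL
  cy2 -> i3 (mul) RAW+WAW r3
  cy3 -> i4 (sub) WAW r3
  cy4 -> i5+i6 (mulh;xor) pair
  cy5 -> i7+i8 (sub;ld) pair

ISSUED = 3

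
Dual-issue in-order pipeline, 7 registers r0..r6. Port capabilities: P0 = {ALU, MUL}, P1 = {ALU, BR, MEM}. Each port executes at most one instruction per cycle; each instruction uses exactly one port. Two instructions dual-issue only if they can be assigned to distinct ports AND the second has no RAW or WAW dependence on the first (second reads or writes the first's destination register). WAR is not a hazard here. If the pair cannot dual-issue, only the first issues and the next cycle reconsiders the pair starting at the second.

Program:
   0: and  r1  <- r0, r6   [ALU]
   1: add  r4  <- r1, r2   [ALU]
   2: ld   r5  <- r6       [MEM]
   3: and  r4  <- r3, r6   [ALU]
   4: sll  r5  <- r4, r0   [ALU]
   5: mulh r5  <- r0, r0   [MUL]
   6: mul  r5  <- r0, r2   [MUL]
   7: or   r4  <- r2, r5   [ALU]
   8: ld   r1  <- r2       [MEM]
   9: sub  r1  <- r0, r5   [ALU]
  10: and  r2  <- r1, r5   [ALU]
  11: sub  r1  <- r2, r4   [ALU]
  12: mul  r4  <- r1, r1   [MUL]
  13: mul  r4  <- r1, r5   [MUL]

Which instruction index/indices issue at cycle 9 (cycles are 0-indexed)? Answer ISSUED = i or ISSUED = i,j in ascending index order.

0. and @i0  | RAW r1
1. add/ld @i1,i2  | 2-wide
2. and @i3  | RAW r4
3. sll @i4  | WAW r5
4. mulh @i5  | no-port MUL/MUL
5. mul @i6  | RAW r5
6. or/ld @i7,i8  | 2-wide
7. sub @i9  | RAW r1
8. and @i10  | RAW r2
9. sub @i11  | RAW r1
10. mul @i12  | no-port MUL/MUL
11. mul @i13  | tail

ISSUED = 11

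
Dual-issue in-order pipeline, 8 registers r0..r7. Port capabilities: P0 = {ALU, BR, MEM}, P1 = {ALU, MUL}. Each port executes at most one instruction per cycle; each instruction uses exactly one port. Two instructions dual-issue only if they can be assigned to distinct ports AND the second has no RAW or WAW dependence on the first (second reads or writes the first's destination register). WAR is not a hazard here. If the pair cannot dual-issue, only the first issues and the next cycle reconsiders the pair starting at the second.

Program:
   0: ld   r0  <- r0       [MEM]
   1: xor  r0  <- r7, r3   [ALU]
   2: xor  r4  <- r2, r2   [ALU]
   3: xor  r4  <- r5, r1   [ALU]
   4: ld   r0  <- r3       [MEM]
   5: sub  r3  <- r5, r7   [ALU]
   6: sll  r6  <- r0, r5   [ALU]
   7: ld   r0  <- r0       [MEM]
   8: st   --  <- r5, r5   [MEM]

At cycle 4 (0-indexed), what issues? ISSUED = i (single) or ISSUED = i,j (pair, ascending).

t=0 i0:ld ; WAW r0
t=1 i1,i2:xor xor ; pair
t=2 i3,i4:xor ld ; pair
t=3 i5,i6:sub sll ; pair
t=4 i7:ld ; no-port MEM/MEM
t=5 i8:st ; tail

ISSUED = 7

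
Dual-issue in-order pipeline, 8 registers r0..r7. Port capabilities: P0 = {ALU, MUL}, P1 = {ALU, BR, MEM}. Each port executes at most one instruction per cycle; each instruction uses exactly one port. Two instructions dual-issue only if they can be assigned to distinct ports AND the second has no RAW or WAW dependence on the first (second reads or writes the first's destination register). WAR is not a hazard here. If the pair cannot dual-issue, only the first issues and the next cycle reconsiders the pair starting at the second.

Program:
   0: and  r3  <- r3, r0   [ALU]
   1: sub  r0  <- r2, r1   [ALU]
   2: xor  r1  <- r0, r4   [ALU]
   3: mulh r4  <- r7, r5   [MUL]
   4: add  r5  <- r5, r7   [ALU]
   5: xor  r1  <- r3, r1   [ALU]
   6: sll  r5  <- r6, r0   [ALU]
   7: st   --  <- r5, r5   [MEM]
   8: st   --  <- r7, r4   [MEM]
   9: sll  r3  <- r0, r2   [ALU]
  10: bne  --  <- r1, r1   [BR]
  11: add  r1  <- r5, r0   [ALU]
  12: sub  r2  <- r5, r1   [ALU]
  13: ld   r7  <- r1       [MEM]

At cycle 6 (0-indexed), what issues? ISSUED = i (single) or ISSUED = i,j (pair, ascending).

ISSUED = 10,11

t=0 i0&i1:and.ALU;sub.ALU ; pair
t=1 i2&i3:xor.ALU;mulh.MUL ; pair
t=2 i4&i5:add.ALU;xor.ALU ; pair
t=3 i6:sll.ALU ; RAW r5
t=4 i7:st.MEM ; no-port MEM/MEM
t=5 i8&i9:st.MEM;sll.ALU ; pair
t=6 i10&i11:bne.BR;add.ALU ; pair
t=7 i12&i13:sub.ALU;ld.MEM ; pair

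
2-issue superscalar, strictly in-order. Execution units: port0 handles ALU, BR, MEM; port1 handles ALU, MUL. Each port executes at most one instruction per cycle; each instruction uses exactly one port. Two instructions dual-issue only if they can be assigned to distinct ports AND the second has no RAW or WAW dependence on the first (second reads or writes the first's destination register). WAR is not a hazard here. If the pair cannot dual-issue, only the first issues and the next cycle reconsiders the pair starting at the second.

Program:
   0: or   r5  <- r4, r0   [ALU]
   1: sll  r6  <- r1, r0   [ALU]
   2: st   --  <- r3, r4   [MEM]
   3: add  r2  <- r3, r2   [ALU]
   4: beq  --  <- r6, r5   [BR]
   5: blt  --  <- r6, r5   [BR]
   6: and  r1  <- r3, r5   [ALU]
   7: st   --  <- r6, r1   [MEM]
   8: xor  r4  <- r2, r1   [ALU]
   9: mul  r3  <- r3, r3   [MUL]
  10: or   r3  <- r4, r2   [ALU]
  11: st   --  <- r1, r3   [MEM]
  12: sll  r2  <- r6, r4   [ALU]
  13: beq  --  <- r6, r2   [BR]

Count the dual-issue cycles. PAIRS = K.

t=0 i0,i1:or;sll ; 2-wide
t=1 i2,i3:st;add ; 2-wide
t=2 i4:beq ; no-port BR/BR
t=3 i5,i6:blt;and ; 2-wide
t=4 i7,i8:st;xor ; 2-wide
t=5 i9:mul ; WAW r3
t=6 i10:or ; RAW r3
t=7 i11,i12:st;sll ; 2-wide
t=8 i13:beq ; tail

PAIRS = 5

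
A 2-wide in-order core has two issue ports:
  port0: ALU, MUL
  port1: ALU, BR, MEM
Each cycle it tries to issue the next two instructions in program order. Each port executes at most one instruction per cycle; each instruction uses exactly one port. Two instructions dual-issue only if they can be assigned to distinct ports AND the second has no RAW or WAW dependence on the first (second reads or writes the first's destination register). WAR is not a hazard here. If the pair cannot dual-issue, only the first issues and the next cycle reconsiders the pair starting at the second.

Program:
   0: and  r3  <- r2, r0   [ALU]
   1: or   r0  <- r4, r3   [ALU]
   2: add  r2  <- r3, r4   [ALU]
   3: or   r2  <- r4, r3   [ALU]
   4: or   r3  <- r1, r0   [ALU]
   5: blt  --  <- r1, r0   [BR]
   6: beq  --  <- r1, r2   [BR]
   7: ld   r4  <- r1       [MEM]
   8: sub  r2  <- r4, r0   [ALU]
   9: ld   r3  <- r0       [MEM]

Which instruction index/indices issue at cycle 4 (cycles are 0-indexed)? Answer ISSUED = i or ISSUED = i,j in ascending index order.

t=0 i0:and ; RAW r3
t=1 i1,i2:or;add ; 2-wide
t=2 i3,i4:or;or ; 2-wide
t=3 i5:blt ; no-port BR/BR
t=4 i6:beq ; no-port BR/MEM
t=5 i7:ld ; RAW r4
t=6 i8,i9:sub;ld ; 2-wide

ISSUED = 6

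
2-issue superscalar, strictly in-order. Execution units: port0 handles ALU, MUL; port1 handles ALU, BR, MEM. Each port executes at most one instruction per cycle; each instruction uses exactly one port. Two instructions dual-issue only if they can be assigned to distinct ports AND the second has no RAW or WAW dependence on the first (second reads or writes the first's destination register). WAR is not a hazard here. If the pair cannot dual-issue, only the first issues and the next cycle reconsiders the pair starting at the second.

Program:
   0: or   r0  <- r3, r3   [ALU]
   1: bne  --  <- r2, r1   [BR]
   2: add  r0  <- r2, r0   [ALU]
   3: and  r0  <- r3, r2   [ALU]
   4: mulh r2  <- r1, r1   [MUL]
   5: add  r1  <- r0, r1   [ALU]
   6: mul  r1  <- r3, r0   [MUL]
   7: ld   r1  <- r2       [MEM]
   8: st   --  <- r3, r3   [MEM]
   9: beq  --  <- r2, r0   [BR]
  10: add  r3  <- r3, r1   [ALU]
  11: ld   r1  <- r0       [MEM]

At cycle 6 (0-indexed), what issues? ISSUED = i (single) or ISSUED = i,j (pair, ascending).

ISSUED = 8

[0] i0,i1  or bne  -- 2-wide
[1] i2  add  -- WAW r0
[2] i3,i4  and mulh  -- 2-wide
[3] i5  add  -- WAW r1
[4] i6  mul  -- WAW r1
[5] i7  ld  -- no-port MEM/MEM
[6] i8  st  -- no-port MEM/BR
[7] i9,i10  beq add  -- 2-wide
[8] i11  ld  -- tail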